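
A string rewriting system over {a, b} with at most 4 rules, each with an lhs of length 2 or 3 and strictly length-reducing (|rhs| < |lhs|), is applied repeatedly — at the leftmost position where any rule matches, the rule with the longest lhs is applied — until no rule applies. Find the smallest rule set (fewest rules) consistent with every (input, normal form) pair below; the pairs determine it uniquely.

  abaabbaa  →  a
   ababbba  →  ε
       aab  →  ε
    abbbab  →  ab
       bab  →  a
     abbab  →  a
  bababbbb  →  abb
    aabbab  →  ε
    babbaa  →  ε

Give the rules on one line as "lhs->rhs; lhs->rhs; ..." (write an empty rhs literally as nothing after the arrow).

aa->; aab->ba; ba->; bab->a

  | abaabbaa => aabbaa => babaa => aaa => a
  | ababbba => aabba => baba => aa => ε
  | aab => ba => ε
  | abbbab => abba => ab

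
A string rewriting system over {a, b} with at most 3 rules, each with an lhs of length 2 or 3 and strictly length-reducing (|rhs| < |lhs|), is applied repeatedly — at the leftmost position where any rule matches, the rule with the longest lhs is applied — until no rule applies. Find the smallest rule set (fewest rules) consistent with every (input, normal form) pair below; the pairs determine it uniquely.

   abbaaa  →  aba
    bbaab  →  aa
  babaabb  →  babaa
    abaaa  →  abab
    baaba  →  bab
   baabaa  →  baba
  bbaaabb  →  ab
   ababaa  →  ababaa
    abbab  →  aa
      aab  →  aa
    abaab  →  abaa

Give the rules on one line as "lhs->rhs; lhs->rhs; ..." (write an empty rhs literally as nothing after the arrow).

  | abbaaa => aaaa => aba
  | bbaab => aab => aa
  | babaabb => babaab => babaa
  | abaaa => abab

aaa->ab; aab->aa; bb->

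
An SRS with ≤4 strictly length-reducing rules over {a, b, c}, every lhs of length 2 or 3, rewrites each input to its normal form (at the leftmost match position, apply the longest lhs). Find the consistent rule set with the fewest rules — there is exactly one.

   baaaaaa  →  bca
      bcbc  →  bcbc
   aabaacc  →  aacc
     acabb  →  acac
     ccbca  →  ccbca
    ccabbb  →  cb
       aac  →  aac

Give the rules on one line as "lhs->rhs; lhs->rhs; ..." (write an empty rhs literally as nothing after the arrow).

  | baaaaaa => aaaa => bca
  | bcbc
  | aabaacc => aacc
  | acabb => acac

aaa->bc; baa->; bb->c; cca->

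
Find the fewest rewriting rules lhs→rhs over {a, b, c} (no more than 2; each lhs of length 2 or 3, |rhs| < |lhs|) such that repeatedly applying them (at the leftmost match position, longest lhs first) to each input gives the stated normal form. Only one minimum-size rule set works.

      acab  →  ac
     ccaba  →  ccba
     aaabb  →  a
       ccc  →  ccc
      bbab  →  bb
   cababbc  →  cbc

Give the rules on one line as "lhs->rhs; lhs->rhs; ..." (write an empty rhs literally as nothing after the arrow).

  | acab => ac
  | ccaba => ccba
  | aaabb => aab => a
  | ccc

ab->; cca->cc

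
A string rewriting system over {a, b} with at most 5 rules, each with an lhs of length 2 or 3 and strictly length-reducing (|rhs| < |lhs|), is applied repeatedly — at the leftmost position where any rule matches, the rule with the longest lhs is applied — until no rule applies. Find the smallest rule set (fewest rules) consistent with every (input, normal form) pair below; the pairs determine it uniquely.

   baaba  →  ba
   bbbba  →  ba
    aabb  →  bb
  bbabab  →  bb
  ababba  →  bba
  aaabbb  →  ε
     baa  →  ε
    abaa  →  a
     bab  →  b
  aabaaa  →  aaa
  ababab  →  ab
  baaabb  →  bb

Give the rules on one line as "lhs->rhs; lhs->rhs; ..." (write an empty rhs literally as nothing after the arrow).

abb->bb; baa->; bab->b; bbb->

  | baaba => ba
  | bbbba => ba
  | aabb => abb => bb
  | bbabab => bbab => bb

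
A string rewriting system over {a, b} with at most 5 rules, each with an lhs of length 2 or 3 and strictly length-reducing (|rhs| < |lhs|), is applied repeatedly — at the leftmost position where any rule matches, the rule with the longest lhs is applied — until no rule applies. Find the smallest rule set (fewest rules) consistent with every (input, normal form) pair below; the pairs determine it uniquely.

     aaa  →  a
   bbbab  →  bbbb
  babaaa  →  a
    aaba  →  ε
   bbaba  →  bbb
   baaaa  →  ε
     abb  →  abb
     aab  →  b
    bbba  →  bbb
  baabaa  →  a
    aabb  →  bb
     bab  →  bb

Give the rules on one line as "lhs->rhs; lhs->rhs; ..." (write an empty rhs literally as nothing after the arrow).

aa->; aab->ba; ba->b; baa->aa

  | aaa => a
  | bbbab => bbbb
  | babaaa => bbaaa => baaa => aaa => a
  | aaba => baa => aa => ε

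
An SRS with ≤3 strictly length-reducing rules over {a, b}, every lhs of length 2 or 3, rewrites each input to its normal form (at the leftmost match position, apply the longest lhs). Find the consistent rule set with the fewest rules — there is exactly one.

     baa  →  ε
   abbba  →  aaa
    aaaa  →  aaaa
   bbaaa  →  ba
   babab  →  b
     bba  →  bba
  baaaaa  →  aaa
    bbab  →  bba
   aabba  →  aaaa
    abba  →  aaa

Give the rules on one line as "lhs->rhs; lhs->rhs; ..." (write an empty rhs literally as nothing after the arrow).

  | baa => ε
  | abbba => aaba => aaa
  | aaaa
  | bbaaa => ba

ab->a; abb->aa; baa->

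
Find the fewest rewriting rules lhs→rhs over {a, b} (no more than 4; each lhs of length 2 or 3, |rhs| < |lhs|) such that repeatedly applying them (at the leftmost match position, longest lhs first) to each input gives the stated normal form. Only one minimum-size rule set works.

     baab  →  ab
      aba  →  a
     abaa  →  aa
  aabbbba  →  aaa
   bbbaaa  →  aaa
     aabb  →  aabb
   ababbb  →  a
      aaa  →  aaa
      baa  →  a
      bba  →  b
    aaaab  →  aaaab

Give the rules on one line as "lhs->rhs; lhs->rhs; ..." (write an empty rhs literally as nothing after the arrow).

  | baab => ab
  | aba => a
  | abaa => aa
  | aabbbba => aababa => aabaa => aaa

ba->; bab->ba; bbb->ba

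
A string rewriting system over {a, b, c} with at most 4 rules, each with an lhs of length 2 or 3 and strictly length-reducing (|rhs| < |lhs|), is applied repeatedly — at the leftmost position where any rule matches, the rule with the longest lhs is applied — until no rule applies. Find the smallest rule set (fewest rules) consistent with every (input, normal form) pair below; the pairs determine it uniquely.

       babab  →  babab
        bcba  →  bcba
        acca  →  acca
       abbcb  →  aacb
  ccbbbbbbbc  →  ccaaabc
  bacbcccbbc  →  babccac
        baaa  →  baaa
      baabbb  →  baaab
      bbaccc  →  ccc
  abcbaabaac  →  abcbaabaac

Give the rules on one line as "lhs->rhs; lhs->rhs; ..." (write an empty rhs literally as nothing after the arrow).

  | babab
  | bcba
  | acca
  | abbcb => aacb

bb->a; bba->; cbc->b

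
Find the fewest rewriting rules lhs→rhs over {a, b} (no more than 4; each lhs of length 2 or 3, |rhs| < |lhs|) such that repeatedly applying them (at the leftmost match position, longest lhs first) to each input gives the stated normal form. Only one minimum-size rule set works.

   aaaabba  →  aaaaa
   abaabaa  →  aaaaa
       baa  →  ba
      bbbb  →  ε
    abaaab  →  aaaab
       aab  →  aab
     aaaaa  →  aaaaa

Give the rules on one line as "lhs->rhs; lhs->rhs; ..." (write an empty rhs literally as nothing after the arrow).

aba->aa; baa->ba; bb->

  | aaaabba => aaaaa
  | abaabaa => aaabaa => aaaaa
  | baa => ba
  | bbbb => bb => ε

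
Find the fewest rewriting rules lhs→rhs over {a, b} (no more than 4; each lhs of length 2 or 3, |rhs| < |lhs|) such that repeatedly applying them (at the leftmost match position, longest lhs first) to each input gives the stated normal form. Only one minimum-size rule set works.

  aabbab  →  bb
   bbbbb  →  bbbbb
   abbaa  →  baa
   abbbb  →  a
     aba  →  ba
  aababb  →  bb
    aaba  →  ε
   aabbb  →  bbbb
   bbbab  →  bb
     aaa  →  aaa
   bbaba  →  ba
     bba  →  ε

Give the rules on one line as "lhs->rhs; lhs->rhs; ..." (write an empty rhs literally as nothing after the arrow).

  | aabbab => bbbab => bb
  | bbbbb
  | abbaa => abaa => baa
  | abbbb => abbb => abb => ab => a

aab->bb; ab->a; aba->ba; bba->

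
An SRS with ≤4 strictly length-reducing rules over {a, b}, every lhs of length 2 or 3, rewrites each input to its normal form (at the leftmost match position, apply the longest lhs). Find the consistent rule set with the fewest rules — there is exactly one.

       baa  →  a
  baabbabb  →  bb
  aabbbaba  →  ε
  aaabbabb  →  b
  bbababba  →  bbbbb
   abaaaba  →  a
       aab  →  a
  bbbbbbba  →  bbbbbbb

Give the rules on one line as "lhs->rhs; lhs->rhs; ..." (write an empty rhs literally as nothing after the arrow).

ab->; aba->; ba->; bba->bb

  | baa => a
  | baabbabb => abbabb => babb => bb
  | aabbbaba => abbaba => baba => ba => ε
  | aaabbabb => aababb => abb => b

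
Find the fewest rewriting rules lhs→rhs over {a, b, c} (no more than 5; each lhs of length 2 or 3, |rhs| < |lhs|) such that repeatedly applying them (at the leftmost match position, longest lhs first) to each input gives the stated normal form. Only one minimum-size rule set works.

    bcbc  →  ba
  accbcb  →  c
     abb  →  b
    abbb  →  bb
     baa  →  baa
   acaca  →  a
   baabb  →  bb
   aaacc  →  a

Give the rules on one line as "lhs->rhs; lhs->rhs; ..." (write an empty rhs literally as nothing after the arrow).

ab->c; ac->; cb->b; cbc->a

  | bcbc => ba
  | accbcb => cbcb => ab => c
  | abb => cb => b
  | abbb => cbb => bb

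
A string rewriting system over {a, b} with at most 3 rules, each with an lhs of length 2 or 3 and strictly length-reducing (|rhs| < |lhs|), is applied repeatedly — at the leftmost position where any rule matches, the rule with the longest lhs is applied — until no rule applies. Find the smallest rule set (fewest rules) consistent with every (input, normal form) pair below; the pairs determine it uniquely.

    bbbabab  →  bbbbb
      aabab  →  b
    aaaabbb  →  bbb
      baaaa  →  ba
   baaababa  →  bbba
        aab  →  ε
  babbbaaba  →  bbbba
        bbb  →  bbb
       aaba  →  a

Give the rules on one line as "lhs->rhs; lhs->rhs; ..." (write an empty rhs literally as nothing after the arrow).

aaa->; aab->; ab->b

  | bbbabab => bbbbab => bbbbb
  | aabab => ab => b
  | aaaabbb => abbb => bbb
  | baaaa => ba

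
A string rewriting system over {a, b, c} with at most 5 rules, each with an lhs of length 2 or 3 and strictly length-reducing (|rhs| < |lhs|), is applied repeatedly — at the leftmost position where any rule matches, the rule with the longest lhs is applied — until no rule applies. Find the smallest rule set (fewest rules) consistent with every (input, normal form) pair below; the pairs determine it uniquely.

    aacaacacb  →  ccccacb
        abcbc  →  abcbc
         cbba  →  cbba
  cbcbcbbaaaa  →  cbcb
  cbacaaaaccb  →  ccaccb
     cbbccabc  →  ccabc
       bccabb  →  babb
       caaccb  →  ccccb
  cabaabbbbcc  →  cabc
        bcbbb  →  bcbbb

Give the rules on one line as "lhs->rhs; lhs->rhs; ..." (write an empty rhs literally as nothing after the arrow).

  | aacaacacb => ccaacacb => ccccacb
  | abcbc
  | cbba
  | cbcbcbbaaaa => cbcbcbbcaa => cbcbcaa => cbcbcc => cbcb

aa->c; aca->bc; bbc->; bcc->b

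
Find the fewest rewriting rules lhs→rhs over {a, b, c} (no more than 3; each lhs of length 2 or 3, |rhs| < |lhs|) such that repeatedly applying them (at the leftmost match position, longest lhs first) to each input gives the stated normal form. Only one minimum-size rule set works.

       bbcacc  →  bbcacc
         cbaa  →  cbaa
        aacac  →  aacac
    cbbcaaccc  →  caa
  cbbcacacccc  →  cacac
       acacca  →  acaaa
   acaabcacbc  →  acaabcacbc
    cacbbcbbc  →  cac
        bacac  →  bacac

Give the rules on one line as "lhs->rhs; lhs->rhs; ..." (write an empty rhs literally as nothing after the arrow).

cbb->; cca->aa; ccc->

  | bbcacc
  | cbaa
  | aacac
  | cbbcaaccc => caaccc => caa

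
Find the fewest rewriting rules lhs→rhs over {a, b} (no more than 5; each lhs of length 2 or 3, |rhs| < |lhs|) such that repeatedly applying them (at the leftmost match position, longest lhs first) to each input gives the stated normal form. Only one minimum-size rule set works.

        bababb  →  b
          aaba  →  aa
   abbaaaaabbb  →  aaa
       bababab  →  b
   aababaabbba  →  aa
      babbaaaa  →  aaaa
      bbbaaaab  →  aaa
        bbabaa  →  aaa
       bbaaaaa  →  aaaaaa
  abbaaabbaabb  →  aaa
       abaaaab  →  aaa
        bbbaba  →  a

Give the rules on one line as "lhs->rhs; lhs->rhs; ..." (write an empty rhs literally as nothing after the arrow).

  | bababb => babb => b
  | aaba => aa
  | abbaaaaabbb => aaaaabbb => aaaab => aaa
  | bababab => babab => bab => b

ab->; abb->; baa->aa; bb->a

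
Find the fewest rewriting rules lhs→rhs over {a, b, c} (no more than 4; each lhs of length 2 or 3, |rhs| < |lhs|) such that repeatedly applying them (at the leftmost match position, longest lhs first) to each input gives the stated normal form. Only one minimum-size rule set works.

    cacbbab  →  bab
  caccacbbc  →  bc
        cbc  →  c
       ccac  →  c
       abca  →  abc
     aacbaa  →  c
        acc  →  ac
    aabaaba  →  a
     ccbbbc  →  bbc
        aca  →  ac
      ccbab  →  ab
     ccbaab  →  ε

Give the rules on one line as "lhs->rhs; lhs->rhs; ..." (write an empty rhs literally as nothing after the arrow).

aa->c; ca->c; cb->; cc->c

  | cacbbab => ccbbab => cbbab => bab
  | caccacbbc => cccacbbc => ccacbbc => cacbbc => ccbbc => cbbc => bc
  | cbc => c
  | ccac => cac => cc => c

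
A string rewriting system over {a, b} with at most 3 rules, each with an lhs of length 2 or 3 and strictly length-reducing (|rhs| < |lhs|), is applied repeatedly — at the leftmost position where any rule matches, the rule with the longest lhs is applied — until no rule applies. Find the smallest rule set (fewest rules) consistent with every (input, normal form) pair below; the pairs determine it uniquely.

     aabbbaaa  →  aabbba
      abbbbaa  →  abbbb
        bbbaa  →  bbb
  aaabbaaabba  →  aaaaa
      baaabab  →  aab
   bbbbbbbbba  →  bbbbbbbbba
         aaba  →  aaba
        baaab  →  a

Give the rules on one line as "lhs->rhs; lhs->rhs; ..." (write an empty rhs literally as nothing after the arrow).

baa->b; bab->a

  | aabbbaaa => aabbba
  | abbbbaa => abbbb
  | bbbaa => bbb
  | aaabbaaabba => aaabbabba => aaababa => aaaaa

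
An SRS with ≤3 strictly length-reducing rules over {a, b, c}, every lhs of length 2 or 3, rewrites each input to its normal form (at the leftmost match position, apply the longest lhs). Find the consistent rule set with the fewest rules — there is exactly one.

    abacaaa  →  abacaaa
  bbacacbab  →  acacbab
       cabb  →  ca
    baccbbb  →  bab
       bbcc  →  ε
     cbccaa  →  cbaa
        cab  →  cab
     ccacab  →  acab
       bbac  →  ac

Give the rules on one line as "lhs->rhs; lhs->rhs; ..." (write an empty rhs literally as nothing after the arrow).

  | abacaaa
  | bbacacbab => acacbab
  | cabb => ca
  | baccbbb => babbb => bab

bb->; cc->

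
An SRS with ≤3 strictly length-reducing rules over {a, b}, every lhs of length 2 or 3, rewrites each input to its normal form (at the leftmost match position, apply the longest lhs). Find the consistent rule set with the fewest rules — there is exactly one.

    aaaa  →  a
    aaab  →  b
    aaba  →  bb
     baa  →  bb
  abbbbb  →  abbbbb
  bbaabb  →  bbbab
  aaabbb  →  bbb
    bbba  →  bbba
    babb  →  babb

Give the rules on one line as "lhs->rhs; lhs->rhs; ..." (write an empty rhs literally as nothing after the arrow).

  | aaaa => a
  | aaab => b
  | aaba => baa => bb
  | baa => bb

aa->b; aaa->; aab->ba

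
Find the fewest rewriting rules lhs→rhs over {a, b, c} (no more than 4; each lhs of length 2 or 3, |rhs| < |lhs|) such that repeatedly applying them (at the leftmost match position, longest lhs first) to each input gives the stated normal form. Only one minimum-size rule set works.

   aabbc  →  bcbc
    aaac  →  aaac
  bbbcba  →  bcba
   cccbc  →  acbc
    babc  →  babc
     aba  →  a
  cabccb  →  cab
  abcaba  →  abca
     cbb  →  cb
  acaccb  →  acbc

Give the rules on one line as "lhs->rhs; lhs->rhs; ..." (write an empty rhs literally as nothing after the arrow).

aab->bc; aba->a; bb->b; cc->a

  | aabbc => bcbc
  | aaac
  | bbbcba => bbcba => bcba
  | cccbc => acbc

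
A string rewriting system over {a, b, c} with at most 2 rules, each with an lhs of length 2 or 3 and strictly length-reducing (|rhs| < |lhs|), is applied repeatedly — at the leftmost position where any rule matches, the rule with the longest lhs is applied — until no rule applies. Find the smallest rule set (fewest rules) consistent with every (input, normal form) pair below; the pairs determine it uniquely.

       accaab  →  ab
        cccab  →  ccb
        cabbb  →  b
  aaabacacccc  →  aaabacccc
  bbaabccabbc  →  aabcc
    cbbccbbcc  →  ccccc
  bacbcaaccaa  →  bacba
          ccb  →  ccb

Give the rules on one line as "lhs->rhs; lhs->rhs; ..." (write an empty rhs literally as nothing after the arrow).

bb->; ca->

  | accaab => acab => ab
  | cccab => ccb
  | cabbb => bbb => b
  | aaabacacccc => aaabacccc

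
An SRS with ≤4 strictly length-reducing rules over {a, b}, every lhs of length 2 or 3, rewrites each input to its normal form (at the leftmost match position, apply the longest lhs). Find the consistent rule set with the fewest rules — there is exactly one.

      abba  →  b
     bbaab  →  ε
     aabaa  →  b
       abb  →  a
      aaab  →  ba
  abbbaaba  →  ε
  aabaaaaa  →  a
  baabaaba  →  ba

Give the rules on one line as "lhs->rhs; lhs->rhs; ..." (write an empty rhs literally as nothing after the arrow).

aa->b; ab->a; bb->

  | abba => aba => aa => b
  | bbaab => aab => bb => ε
  | aabaa => bbaa => aa => b
  | abb => ab => a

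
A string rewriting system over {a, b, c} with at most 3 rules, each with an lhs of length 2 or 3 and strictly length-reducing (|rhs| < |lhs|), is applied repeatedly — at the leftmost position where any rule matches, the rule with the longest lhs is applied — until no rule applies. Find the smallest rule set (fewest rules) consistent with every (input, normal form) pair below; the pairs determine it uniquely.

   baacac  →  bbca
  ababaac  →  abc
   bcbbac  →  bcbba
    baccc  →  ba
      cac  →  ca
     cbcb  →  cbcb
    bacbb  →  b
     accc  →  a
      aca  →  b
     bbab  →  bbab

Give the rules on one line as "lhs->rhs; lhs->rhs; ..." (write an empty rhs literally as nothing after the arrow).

aa->b; abb->; ac->a

  | baacac => bbcac => bbca
  | ababaac => ababbc => abc
  | bcbbac => bcbba
  | baccc => bacc => bac => ba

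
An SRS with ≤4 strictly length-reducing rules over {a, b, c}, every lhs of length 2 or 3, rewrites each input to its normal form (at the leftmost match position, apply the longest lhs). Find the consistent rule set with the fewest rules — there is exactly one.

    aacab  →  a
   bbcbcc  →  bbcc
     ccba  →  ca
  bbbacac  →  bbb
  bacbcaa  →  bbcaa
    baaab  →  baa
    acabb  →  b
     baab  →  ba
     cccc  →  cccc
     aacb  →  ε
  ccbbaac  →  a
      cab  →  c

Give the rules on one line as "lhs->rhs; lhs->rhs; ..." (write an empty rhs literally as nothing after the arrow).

ab->; ac->; cb->

  | aacab => aab => a
  | bbcbcc => bbcc
  | ccba => ca
  | bbbacac => bbbac => bbb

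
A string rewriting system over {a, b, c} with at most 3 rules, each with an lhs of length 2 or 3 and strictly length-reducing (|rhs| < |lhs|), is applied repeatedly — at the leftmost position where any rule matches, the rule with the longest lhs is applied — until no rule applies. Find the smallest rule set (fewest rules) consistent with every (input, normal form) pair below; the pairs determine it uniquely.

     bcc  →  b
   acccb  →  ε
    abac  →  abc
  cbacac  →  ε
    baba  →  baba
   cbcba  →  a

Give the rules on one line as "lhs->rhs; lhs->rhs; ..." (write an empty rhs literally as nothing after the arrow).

  | bcc => b
  | acccb => cccb => cb => ε
  | abac => abc
  | cbacac => acac => cac => cc => ε

ac->c; cb->; cc->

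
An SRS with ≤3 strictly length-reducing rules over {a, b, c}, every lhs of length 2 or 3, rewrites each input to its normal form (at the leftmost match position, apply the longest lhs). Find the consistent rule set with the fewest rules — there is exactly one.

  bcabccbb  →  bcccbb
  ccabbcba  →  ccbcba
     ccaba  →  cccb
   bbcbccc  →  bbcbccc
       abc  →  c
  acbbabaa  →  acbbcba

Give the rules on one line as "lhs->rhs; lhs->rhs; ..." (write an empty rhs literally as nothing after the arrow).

  | bcabccbb => bcccbb
  | ccabbcba => ccbcba
  | ccaba => cccb
  | bbcbccc

ab->; aba->cb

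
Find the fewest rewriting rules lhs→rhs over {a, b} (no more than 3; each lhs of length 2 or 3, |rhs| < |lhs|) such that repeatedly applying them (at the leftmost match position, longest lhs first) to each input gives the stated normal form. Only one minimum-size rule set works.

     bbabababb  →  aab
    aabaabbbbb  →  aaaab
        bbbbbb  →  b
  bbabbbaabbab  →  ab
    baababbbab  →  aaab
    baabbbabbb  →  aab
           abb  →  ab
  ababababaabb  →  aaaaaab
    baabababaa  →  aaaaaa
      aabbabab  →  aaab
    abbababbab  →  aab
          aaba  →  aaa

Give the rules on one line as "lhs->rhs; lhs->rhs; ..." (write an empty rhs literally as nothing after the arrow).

ba->a; bb->b; bba->

  | bbabababb => bababb => ababb => aabb => aab
  | aabaabbbbb => aaaabbbbb => aaaabbbb => aaaabbb => aaaabb => aaaab
  | bbbbbb => bbbbb => bbbb => bbb => bb => b
  | bbabbbaabbab => bbbaabbab => bbaabbab => abbab => ab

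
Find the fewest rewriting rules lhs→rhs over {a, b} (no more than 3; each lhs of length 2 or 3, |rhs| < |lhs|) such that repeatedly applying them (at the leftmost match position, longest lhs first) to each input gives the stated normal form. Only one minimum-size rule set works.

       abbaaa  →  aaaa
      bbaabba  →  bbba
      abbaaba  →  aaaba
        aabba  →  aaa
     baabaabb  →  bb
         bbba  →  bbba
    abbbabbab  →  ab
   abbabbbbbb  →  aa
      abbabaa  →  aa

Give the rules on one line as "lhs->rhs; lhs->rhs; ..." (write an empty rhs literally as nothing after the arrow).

  | abbaaa => aaaa
  | bbaabba => bbba
  | abbaaba => aaaba
  | aabba => aaa

abb->a; baa->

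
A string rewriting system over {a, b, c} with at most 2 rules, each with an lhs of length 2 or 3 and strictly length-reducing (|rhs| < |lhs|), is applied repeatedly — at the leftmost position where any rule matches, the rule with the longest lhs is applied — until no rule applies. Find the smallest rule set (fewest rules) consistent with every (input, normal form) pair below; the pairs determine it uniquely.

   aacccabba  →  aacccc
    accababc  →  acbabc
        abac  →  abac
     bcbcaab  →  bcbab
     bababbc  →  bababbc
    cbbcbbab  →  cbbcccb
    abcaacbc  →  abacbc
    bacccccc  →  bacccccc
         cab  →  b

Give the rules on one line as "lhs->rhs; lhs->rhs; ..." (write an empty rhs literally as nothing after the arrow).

bba->cc; ca->

  | aacccabba => aaccbba => aacccc
  | accababc => acbabc
  | abac
  | bcbcaab => bcbab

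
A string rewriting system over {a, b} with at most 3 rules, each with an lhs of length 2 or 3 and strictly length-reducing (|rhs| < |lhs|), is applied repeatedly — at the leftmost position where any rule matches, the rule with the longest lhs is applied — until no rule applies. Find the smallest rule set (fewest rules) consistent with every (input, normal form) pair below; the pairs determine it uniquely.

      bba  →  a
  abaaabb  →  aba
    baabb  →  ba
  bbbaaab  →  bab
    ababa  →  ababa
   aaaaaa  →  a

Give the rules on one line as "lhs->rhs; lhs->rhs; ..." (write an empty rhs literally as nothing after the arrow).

aa->a; bb->

  | bba => a
  | abaaabb => abaabb => ababb => aba
  | baabb => babb => ba
  | bbbaaab => baaab => baab => bab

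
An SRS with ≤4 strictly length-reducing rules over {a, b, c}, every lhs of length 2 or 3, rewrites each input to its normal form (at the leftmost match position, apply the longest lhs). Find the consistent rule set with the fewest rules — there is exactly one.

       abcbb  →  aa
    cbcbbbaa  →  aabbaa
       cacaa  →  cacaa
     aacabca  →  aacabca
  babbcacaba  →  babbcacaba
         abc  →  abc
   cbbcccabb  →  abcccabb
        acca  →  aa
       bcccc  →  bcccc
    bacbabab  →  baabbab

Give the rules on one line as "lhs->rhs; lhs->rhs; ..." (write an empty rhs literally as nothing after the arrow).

  | abcbb => acb => aa
  | cbcbbbaa => acbbbaa => aabbaa
  | cacaa
  | aacabca

acc->a; bcb->c; cb->a; cba->ab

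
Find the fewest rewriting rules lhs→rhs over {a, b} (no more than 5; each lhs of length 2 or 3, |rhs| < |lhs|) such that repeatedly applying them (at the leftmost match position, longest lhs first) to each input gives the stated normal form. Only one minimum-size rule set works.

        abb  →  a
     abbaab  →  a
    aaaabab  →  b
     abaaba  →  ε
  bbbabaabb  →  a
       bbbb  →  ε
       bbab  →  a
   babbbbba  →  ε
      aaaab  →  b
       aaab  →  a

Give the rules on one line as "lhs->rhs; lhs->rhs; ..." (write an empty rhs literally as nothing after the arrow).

aa->; ab->a; ba->; bb->

  | abb => ab => a
  | abbaab => abaab => aaab => ab => a
  | aaaabab => aabab => bab => b
  | abaaba => aaaba => aba => aa => ε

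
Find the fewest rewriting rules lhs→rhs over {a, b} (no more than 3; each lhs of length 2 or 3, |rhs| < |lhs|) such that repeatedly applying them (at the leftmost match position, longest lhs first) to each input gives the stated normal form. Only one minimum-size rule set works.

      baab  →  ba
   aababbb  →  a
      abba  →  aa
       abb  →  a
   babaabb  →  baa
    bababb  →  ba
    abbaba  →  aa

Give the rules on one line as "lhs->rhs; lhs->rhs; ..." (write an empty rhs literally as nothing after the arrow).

ab->; abb->a

  | baab => ba
  | aababbb => aabbb => aab => a
  | abba => aa
  | abb => a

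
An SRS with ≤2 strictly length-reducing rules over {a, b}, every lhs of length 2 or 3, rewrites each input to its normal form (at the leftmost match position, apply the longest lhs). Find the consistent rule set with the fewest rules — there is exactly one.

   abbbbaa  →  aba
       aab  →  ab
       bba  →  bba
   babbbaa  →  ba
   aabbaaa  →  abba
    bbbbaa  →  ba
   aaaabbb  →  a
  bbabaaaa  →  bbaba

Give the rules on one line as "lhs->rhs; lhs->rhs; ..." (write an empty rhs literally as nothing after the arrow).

  | abbbbaa => abaa => aba
  | aab => ab
  | bba
  | babbbaa => baaa => baa => ba

aa->a; bbb->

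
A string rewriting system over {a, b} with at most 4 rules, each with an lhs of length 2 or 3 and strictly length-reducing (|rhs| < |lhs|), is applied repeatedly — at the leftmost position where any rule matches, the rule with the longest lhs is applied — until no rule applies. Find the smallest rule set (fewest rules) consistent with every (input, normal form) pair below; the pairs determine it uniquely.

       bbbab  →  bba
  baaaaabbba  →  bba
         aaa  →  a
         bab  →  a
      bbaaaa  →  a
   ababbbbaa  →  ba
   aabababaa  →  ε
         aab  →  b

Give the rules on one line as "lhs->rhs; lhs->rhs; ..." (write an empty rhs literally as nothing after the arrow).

aa->; ab->; baa->ab; bab->a

  | bbbab => bba
  | baaaaabbba => abaaabbba => aaabbba => abbba => bba
  | aaa => a
  | bab => a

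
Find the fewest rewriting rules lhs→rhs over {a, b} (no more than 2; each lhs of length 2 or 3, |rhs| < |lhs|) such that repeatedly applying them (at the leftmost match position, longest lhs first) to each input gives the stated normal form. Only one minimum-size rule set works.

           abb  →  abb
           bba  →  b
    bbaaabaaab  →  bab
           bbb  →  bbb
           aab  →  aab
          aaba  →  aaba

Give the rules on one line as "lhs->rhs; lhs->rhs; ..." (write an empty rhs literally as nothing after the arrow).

  | abb
  | bba => b
  | bbaaabaaab => baabaaab => bbbaaab => bbaab => bab
  | bbb

baa->bb; bba->b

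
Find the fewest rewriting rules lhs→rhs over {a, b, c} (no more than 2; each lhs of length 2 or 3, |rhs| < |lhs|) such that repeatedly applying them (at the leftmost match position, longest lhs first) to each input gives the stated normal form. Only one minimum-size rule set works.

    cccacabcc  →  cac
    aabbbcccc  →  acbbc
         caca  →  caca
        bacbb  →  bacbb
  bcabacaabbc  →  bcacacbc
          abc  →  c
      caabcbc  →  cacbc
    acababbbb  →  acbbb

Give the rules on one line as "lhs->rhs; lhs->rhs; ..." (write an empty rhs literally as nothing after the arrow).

ab->c; cc->c

  | cccacabcc => ccacabcc => cacabcc => cacccc => caccc => cacc => cac
  | aabbbcccc => acbbcccc => acbbccc => acbbcc => acbbc
  | caca
  | bacbb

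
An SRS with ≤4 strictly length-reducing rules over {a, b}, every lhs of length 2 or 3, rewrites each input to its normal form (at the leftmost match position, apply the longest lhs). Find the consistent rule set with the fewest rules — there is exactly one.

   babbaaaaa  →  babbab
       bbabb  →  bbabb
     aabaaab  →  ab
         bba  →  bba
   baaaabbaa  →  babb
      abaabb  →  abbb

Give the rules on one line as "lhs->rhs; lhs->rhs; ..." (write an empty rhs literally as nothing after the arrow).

aa->; aaa->ab; aab->ab; aba->aa

  | babbaaaaa => babbabaa => babbaaa => babbab
  | bbabb
  | aabaaab => abaaab => aaaab => abab => aab => ab
  | bba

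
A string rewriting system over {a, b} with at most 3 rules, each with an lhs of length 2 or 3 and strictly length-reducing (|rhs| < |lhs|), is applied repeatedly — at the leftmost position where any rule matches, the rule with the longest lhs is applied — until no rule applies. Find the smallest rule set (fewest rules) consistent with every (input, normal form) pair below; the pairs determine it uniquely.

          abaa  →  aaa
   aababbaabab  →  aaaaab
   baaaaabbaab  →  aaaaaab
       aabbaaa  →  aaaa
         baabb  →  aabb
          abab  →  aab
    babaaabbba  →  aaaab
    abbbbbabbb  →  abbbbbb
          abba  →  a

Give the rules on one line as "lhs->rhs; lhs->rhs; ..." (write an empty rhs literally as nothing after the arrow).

ba->a; bba->

  | abaa => aaa
  | aababbaabab => aaabbaabab => aaaabab => aaaaab
  | baaaaabbaab => aaaaabbaab => aaaaaab
  | aabbaaa => aaaa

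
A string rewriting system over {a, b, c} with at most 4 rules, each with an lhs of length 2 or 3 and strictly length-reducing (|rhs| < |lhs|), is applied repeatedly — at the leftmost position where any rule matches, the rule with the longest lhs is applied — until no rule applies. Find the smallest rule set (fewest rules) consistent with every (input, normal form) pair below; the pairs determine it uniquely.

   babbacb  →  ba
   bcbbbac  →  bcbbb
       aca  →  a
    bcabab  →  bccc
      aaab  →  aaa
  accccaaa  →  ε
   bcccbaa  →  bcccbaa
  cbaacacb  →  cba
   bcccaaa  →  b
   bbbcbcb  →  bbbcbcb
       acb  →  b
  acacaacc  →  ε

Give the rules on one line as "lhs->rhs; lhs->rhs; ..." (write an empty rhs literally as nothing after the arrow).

ab->a; ac->; ca->; cab->cc

  | babbacb => babacb => baacb => bab => ba
  | bcbbbac => bcbbb
  | aca => a
  | bcabab => bccab => bccc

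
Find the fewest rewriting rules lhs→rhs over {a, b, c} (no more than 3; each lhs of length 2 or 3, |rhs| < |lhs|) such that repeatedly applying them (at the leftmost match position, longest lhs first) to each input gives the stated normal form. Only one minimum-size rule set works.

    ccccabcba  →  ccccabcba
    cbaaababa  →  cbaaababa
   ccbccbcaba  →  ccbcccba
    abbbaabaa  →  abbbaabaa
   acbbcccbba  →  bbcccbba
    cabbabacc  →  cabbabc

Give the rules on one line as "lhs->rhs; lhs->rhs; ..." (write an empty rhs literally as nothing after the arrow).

ac->; bca->c

  | ccccabcba
  | cbaaababa
  | ccbccbcaba => ccbcccba
  | abbbaabaa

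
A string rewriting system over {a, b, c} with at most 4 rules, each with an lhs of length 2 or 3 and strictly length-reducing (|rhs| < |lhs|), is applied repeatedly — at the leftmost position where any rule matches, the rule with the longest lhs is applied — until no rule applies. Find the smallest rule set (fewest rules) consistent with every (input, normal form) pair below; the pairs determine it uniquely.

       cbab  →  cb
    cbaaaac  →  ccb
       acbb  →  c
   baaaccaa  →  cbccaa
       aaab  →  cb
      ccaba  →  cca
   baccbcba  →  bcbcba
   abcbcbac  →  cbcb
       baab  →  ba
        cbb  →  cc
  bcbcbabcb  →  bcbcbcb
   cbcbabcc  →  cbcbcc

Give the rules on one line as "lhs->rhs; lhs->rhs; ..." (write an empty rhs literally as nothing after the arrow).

  | cbab => cb
  | cbaaaac => cbbbac => ccbac => ccb
  | acbb => bb => c
  | baaaccaa => bbbccaa => cbccaa

aaa->bb; ab->; ac->; bb->c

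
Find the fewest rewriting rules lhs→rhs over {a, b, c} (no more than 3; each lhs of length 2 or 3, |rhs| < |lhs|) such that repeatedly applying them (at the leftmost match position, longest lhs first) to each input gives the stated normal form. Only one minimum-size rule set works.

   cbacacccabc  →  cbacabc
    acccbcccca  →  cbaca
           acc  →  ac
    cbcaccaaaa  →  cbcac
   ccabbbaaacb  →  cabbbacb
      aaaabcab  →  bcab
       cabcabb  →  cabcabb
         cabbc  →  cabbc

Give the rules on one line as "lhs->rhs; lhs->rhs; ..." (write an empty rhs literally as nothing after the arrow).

aa->; cc->c; ccc->ac

  | cbacacccabc => cbacaacabc => cbaccabc => cbacabc
  | acccbcccca => aacbcccca => cbcccca => cbacca => cbaca
  | acc => ac
  | cbcaccaaaa => cbcacaaaa => cbcacaa => cbcac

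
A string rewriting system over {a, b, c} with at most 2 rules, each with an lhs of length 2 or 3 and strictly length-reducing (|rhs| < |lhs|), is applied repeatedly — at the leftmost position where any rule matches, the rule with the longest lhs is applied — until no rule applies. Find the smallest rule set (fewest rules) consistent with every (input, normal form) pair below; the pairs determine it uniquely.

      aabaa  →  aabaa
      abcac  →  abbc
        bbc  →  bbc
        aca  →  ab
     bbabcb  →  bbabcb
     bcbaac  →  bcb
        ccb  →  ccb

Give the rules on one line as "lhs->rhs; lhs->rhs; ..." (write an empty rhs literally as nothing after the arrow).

aac->; ca->b

  | aabaa
  | abcac => abbc
  | bbc
  | aca => ab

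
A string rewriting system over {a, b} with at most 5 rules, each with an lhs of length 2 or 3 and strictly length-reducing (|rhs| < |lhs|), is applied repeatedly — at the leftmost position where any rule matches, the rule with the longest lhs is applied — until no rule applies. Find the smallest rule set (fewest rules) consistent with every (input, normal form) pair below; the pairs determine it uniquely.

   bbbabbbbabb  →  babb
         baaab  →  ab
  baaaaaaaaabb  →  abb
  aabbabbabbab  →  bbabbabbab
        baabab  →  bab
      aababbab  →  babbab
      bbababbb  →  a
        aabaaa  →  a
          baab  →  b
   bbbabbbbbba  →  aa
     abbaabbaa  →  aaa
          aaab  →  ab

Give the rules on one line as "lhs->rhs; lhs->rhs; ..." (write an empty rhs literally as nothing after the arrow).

aab->b; aba->ba; baa->; bbb->

  | bbbabbbbabb => abbbbabb => ababb => babb
  | baaab => ab
  | baaaaaaaaabb => aaaaaaabb => aaaaabb => aaabb => abb
  | aabbabbabbab => bbabbabbab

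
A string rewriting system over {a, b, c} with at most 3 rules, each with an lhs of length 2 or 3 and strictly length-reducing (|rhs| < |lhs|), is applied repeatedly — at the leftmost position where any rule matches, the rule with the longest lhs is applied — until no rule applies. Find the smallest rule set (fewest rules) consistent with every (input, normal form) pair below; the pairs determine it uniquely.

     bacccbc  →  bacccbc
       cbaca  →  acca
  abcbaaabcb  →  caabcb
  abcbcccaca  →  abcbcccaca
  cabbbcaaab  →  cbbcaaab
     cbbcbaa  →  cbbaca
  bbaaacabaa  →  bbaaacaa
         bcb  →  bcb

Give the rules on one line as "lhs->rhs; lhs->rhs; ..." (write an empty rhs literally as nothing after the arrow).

aba->; cab->c; cba->ac

  | bacccbc
  | cbaca => acca
  | abcbaaabcb => abacaabcb => caabcb
  | abcbcccaca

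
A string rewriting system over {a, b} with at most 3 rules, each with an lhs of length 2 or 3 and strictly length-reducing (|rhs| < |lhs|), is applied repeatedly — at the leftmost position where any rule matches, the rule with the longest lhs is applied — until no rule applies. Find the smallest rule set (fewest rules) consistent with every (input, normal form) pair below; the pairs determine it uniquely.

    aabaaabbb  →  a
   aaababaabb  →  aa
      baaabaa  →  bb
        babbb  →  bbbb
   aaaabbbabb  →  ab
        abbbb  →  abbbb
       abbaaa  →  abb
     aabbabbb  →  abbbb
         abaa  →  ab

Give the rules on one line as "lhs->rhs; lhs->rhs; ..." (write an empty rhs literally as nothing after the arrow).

  | aabaaabbb => aaaabbb => aaabb => aab => a
  | aaababaabb => aaabaabb => aaaabb => aaab => aa
  | baaabaa => baabaa => babaa => bbaa => bba => bb
  | babbb => bbbb

aab->a; ba->b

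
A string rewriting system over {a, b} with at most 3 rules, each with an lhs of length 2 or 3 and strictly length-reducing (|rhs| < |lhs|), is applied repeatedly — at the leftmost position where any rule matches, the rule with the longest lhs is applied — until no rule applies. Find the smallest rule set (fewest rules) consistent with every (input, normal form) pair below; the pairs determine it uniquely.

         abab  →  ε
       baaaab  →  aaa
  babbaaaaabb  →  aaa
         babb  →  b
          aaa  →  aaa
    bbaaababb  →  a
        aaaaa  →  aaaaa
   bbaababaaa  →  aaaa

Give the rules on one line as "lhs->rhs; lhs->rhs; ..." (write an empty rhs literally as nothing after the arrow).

  | abab => ab => ε
  | baaaab => aaaab => aaa
  | babbaaaaabb => abbaaaaabb => baaaaabb => aaaaabb => aaaab => aaa
  | babb => abb => b

ab->; ba->a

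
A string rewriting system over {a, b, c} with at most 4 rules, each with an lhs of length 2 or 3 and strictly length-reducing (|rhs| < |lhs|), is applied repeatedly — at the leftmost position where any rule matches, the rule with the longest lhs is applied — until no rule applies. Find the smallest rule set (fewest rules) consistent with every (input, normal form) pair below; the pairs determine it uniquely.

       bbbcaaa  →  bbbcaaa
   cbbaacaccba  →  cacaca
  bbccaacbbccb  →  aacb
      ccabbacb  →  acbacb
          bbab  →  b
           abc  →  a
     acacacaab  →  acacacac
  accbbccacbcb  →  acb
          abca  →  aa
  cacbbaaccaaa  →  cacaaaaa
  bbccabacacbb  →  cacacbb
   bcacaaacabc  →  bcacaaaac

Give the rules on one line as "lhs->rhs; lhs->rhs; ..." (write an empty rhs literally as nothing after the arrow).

  | bbbcaaa
  | cbbaacaccba => cacaccba => cacaaba => cacaca
  | bbccaacbbccb => bbaaacbbccb => aacbbccb => aacbbab => aacb
  | ccabbacb => aabbacb => acbacb

ab->c; bba->; cbc->b; cc->a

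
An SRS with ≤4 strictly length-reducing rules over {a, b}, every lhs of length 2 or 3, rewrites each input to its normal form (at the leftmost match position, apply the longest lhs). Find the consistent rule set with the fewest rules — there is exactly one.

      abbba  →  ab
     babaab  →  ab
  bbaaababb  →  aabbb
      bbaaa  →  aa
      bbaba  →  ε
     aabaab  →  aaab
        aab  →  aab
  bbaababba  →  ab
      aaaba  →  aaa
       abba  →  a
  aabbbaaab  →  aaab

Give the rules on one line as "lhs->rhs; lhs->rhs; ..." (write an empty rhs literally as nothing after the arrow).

ba->; bab->bb; bba->

  | abbba => ab
  | babaab => bbaab => ab
  | bbaaababb => aababb => aabbb
  | bbaaa => aa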